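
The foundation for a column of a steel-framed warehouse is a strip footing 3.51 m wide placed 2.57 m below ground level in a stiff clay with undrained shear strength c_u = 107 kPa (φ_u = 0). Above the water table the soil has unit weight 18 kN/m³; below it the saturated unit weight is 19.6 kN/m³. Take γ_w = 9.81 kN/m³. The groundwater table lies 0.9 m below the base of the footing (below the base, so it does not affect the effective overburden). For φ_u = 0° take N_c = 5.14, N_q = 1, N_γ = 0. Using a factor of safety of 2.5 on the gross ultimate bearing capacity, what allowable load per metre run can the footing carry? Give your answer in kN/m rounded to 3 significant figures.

≈ 837 kN/m

Effective surcharge at the founding depth q = γ·D_f = 18 × 2.57 = 46.26 kPa.
q_ult = c·N_c + q·N_q
     = 107 × 5.14 + 46.26 × 1
     = 549.98 + 46.26 = 596.24 kPa.
Gross allowable pressure q_all = 596.24 / 2.5 = 238.5 kPa.
Allowable wall load = q_all × B = 238.5 × 3.51 = 837.12 kN per metre run.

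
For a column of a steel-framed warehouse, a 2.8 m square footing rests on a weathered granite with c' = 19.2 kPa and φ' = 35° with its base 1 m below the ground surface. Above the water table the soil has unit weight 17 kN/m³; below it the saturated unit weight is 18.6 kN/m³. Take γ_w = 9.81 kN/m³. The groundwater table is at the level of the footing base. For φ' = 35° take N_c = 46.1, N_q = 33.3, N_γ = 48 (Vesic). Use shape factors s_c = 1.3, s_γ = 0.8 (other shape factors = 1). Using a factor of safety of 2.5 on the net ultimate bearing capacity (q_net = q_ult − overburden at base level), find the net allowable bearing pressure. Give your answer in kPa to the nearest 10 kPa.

q_all(net) ≈ 870 kPa

q = γ·D_f = 17 × 1 = 17 kPa.
For the ½γBN_γ term take γ' = 18.6 − 9.81 = 8.79 kN/m³ (soil below base is submerged).
c·N_c·s_c = 19.2 × 46.1 × 1.3 = 1150.7 kPa
q·N_q = 17 × 33.3 = 566.1 kPa
0.5·γ·B·N_γ·s_γ = 0.5 × 8.79 × 2.8 × 48 × 0.8 = 472.55 kPa
q_ult = 1150.7 + 566.1 + 472.55 = 2189.3 kPa.
q_net = 2189.3 − 17 = 2172.3 kPa.
q_all(net) = 2172.3 / 2.5 = 868.92 kPa.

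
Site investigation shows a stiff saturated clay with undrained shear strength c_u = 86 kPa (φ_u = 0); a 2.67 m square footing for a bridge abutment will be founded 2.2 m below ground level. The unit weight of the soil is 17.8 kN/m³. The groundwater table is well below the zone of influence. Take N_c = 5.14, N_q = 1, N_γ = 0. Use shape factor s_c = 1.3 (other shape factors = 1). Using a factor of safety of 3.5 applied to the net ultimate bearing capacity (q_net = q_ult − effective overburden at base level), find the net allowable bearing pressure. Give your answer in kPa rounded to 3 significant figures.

q_all(net) ≈ 164 kPa

q = γ·D_f = 17.8 × 2.2 = 39.16 kPa.
c·N_c·s_c = 86 × 5.14 × 1.3 = 574.65 kPa
q·N_q = 39.16 × 1 = 39.16 kPa
q_ult = 574.65 + 39.16 = 613.81 kPa.
Net ultimate: q_net = 613.81 − 39.16 = 574.65 kPa.
q_all(net) = 574.65 / 3.5 = 164.19 kPa.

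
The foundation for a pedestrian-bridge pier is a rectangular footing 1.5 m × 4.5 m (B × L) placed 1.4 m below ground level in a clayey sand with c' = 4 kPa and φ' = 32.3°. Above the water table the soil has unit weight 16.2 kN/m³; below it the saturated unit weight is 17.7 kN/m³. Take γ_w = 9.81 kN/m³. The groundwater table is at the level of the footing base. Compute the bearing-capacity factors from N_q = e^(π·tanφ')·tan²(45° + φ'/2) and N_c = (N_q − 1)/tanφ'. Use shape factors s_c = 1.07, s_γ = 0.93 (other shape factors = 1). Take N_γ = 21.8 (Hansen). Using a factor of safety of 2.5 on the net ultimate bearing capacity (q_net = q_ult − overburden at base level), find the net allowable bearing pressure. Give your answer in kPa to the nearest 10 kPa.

N_q = e^(π·tan32.3°)·tan²(61.15°) = 24.01; N_c = (N_q − 1)/tanφ' = 36.4.
Overburden at base level: q = 16.2 × 1.4 = 22.68 kPa.
Below the base the soil is submerged, so the ½γBN_γ term uses γ' = 17.7 − 9.81 = 7.89 kN/m³.
Cohesion term c·N_c·s_c = 4 × 36.398 × 1.07 = 155.78 kPa; surcharge term q·N_q = 22.68 × 24.01 = 544.54 kPa; self-weight term 0.5·γ·B·N_γ·s_γ = 0.5 × 7.89 × 1.5 × 21.8 × 0.93 = 119.97 kPa.
q_ult = 155.78 + 544.54 + 119.97 = 820.3 kPa.
q_net = 820.3 − 22.68 = 797.62 kPa.
q_all(net) = 797.62 / 2.5 = 319.05 kPa.

q_all(net) ≈ 320 kPa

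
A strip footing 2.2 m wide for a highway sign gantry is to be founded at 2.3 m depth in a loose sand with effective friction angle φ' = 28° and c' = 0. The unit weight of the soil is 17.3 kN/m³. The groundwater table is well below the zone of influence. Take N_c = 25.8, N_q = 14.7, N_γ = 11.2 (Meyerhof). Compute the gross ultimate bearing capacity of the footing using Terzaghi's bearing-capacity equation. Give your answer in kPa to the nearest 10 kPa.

q_ult ≈ 800 kPa

Effective surcharge at the founding depth q = γ·D_f = 17.3 × 2.3 = 39.79 kPa.
q_ult = q·N_q + 0.5·γ·B·N_γ
     = 39.79 × 14.7 + 0.5 × 17.3 × 2.2 × 11.2
     = 584.91 + 213.14 = 798.05 kPa.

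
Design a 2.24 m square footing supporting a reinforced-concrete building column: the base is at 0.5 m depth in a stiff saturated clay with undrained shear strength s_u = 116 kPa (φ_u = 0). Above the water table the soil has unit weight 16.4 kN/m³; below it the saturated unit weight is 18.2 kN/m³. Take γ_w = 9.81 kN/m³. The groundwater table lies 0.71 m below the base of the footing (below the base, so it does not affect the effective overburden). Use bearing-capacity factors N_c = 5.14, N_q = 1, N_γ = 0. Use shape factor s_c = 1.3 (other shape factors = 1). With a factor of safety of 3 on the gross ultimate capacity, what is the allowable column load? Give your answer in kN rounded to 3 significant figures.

q = γ·D_f = 16.4 × 0.5 = 8.2 kPa.
c·N_c·s_c = 116 × 5.14 × 1.3 = 775.11 kPa
q·N_q = 8.2 × 1 = 8.2 kPa
q_ult = 775.11 + 8.2 = 783.31 kPa.
Gross allowable pressure q_all = 783.31 / 3 = 261.1 kPa.
Footing area = 5.0176 m², so allowable column load = 261.1 × 5.0176 = 1310.1 kN.

P_all ≈ 1310 kN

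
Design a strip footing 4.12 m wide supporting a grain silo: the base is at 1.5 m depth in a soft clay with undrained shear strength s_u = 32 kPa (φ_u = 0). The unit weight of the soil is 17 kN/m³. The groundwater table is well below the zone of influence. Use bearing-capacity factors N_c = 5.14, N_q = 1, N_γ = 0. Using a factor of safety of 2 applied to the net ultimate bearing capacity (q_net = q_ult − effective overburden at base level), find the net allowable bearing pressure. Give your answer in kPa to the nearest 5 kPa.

Effective surcharge at the founding depth q = γ·D_f = 17 × 1.5 = 25.5 kPa.
q_ult = c·N_c + q·N_q
     = 32 × 5.14 + 25.5 × 1
     = 164.48 + 25.5 = 189.98 kPa.
Net ultimate: q_net = 189.98 − 25.5 = 164.48 kPa.
q_all(net) = 164.48 / 2 = 82.24 kPa.

q_all(net) ≈ 80 kPa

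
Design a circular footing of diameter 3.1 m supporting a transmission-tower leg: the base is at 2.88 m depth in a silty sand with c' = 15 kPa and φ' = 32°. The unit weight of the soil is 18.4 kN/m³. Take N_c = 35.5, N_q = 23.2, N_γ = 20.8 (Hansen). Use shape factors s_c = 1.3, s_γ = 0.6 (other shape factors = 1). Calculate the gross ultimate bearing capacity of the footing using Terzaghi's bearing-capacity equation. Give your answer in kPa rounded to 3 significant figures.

q_ult ≈ 2280 kPa

Overburden at base level: q = 18.4 × 2.88 = 52.992 kPa.
Cohesion term c·N_c·s_c = 15 × 35.5 × 1.3 = 692.25 kPa; surcharge term q·N_q = 52.992 × 23.2 = 1229.4 kPa; self-weight term 0.5·γ·B·N_γ·s_γ = 0.5 × 18.4 × 3.1 × 20.8 × 0.6 = 355.93 kPa.
q_ult = 692.25 + 1229.4 + 355.93 = 2277.6 kPa.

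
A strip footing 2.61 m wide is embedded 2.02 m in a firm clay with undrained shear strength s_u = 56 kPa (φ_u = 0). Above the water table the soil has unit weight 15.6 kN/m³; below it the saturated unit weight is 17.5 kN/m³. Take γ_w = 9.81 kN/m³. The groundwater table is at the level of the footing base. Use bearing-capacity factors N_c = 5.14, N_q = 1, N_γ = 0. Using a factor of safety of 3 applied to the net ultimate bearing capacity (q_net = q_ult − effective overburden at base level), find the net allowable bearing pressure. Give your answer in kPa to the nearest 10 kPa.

q = γ·D_f = 15.6 × 2.02 = 31.512 kPa.
c·N_c = 56 × 5.14 = 287.84 kPa
q·N_q = 31.512 × 1 = 31.512 kPa
q_ult = 287.84 + 31.512 = 319.35 kPa.
Net ultimate: q_net = 319.35 − 31.512 = 287.84 kPa.
q_all(net) = 287.84 / 3 = 95.947 kPa.

q_all(net) ≈ 100 kPa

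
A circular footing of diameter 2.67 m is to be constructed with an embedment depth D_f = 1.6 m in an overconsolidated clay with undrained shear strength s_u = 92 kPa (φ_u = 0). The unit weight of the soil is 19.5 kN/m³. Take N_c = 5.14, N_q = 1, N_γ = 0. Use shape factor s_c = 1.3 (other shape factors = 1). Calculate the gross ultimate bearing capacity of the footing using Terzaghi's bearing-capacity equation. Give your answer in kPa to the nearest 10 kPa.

q = γ·D_f = 19.5 × 1.6 = 31.2 kPa.
c·N_c·s_c = 92 × 5.14 × 1.3 = 614.74 kPa
q·N_q = 31.2 × 1 = 31.2 kPa
q_ult = 614.74 + 31.2 = 645.94 kPa.

q_ult ≈ 650 kPa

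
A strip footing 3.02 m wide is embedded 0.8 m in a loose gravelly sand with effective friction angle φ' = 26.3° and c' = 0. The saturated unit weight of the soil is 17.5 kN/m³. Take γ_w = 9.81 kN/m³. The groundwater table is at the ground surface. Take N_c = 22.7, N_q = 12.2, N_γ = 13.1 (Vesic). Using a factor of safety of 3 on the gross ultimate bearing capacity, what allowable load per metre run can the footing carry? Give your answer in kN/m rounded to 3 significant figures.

≈ 229 kN/m

With the water table at the surface the whole profile is submerged: γ' = 17.5 − 9.81 = 7.69 kN/m³, so q = γ'·D_f = 6.152 kPa; the same γ' applies in the ½γBN_γ term.
q_ult = q·N_q + 0.5·γ·B·N_γ
     = 6.152 × 12.2 + 0.5 × 7.69 × 3.02 × 13.1
     = 75.054 + 152.12 = 227.17 kPa.
Gross allowable pressure q_all = 227.17 / 3 = 75.723 kPa.
Allowable wall load = q_all × B = 75.723 × 3.02 = 228.68 kN per metre run.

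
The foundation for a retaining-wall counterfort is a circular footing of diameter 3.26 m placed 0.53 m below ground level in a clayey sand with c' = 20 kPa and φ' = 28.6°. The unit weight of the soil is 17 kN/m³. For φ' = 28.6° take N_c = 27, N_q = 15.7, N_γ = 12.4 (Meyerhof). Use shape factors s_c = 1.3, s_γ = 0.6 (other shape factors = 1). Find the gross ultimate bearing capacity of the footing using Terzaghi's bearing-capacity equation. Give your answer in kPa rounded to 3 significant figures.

q_ult ≈ 1050 kPa

Overburden at base level: q = 17 × 0.53 = 9.01 kPa.
Cohesion term c·N_c·s_c = 20 × 27 × 1.3 = 702 kPa; surcharge term q·N_q = 9.01 × 15.7 = 141.46 kPa; self-weight term 0.5·γ·B·N_γ·s_γ = 0.5 × 17 × 3.26 × 12.4 × 0.6 = 206.16 kPa.
q_ult = 702 + 141.46 + 206.16 = 1049.6 kPa.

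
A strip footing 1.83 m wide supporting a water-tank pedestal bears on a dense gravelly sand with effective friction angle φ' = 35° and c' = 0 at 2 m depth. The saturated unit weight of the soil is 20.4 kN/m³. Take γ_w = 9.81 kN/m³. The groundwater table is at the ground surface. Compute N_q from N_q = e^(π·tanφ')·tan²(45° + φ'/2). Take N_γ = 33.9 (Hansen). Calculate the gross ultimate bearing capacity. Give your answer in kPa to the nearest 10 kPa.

tan35° = 0.7002, so N_q = e^(π×0.7002)·tan²(62.5°) = 9.023 × 3.69 = 33.3.
Water table at ground surface, so effective unit weight γ' = 20.4 − 9.81 = 10.59 kN/m³ is used throughout; overburden q = 10.59 × 2 = 21.18 kPa; the same γ' applies in the ½γBN_γ term.
Surcharge term q·N_q = 21.18 × 33.296 = 705.21 kPa; self-weight term 0.5·γ·B·N_γ = 0.5 × 10.59 × 1.83 × 33.9 = 328.49 kPa.
q_ult = 705.21 + 328.49 = 1033.7 kPa.

q_ult ≈ 1030 kPa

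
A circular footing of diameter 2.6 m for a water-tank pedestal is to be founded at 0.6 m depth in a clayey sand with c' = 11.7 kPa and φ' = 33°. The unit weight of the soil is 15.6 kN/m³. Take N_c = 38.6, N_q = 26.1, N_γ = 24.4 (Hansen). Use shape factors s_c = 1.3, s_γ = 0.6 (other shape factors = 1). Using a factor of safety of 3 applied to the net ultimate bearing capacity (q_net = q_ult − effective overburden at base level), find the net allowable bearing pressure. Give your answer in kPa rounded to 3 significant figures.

Effective surcharge at the founding depth q = γ·D_f = 15.6 × 0.6 = 9.36 kPa.
q_ult = c·N_c·s_c + q·N_q + 0.5·γ·B·N_γ·s_γ
     = 11.7 × 38.6 × 1.3 + 9.36 × 26.1 + 0.5 × 15.6 × 2.6 × 24.4 × 0.6
     = 587.11 + 244.3 + 296.9 = 1128.3 kPa.
Net ultimate: q_net = 1128.3 − 9.36 = 1118.9 kPa.
q_all(net) = 1118.9 / 3 = 372.98 kPa.

q_all(net) ≈ 373 kPa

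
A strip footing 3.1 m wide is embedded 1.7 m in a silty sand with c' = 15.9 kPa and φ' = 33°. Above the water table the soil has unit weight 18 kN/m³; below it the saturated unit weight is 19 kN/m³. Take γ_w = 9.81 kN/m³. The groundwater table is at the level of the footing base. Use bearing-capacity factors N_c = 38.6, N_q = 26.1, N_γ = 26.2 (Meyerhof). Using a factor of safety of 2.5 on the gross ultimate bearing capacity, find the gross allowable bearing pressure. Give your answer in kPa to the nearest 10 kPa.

q_all ≈ 710 kPa

q = γ·D_f = 18 × 1.7 = 30.6 kPa.
For the ½γBN_γ term take γ' = 19 − 9.81 = 9.19 kN/m³ (soil below base is submerged).
c·N_c = 15.9 × 38.6 = 613.74 kPa
q·N_q = 30.6 × 26.1 = 798.66 kPa
0.5·γ·B·N_γ = 0.5 × 9.19 × 3.1 × 26.2 = 373.21 kPa
q_ult = 613.74 + 798.66 + 373.21 = 1785.6 kPa.
q_all = 1785.6 / 2.5 = 714.24 kPa.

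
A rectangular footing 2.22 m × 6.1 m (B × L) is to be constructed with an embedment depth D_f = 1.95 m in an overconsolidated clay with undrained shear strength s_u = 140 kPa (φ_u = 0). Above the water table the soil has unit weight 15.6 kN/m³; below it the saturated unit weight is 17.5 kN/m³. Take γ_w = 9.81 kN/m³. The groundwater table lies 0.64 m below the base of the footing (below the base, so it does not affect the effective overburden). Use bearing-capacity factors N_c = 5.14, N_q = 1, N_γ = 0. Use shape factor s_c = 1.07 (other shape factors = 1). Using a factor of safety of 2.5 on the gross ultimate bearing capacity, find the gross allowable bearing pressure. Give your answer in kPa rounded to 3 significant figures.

q_all ≈ 320 kPa

Effective surcharge at the founding depth q = γ·D_f = 15.6 × 1.95 = 30.42 kPa.
q_ult = c·N_c·s_c + q·N_q
     = 140 × 5.14 × 1.07 + 30.42 × 1
     = 769.97 + 30.42 = 800.39 kPa.
q_all = 800.39 / 2.5 = 320.16 kPa.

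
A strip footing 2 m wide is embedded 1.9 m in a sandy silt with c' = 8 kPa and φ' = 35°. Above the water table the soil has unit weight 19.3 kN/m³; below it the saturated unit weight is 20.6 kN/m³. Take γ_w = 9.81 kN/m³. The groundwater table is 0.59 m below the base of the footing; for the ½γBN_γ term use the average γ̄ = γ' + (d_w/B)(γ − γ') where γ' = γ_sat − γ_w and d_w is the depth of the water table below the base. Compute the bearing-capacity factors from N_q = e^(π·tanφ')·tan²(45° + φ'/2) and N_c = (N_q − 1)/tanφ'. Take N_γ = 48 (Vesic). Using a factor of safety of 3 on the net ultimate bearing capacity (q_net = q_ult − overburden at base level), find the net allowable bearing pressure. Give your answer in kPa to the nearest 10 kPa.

N_q = e^(π·tan35°)·tan²(62.5°) = 33.3; N_c = (N_q − 1)/tanφ' = 46.12.
q = γ·D_f = 19.3 × 1.9 = 36.67 kPa.
γ' = 10.79 kN/m³; averaging over the depth B below the base, γ̄ = γ' + (d_w/B)(γ − γ') = 13.3 kN/m³.
c·N_c = 8 × 46.124 = 368.99 kPa
q·N_q = 36.67 × 33.296 = 1221 kPa
0.5·γ·B·N_γ = 0.5 × 13.3 × 2 × 48 = 638.42 kPa
q_ult = 368.99 + 1221 + 638.42 = 2228.4 kPa.
q_net = 2228.4 − 36.67 = 2191.7 kPa.
q_all(net) = 2191.7 / 3 = 730.57 kPa.

q_all(net) ≈ 730 kPa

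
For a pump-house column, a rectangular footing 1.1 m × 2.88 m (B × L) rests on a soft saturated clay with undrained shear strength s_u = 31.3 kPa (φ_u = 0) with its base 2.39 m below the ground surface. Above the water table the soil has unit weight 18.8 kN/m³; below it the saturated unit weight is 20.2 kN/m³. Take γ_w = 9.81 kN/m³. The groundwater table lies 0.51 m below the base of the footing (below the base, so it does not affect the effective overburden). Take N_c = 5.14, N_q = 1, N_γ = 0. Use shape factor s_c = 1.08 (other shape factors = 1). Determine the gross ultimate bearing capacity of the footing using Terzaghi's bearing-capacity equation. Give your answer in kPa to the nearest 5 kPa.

q = γ·D_f = 18.8 × 2.39 = 44.932 kPa.
c·N_c·s_c = 31.3 × 5.14 × 1.08 = 173.75 kPa
q·N_q = 44.932 × 1 = 44.932 kPa
q_ult = 173.75 + 44.932 = 218.68 kPa.

q_ult ≈ 220 kPa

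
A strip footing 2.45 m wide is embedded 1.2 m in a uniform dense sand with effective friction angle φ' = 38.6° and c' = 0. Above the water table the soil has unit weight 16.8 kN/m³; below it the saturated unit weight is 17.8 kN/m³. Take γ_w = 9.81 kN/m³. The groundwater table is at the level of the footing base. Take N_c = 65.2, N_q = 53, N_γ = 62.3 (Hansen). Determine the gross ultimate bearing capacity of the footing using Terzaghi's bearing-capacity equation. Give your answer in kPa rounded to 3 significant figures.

q_ult ≈ 1680 kPa

Overburden at base level: q = 16.8 × 1.2 = 20.16 kPa.
Below the base the soil is submerged, so the ½γBN_γ term uses γ' = 17.8 − 9.81 = 7.99 kN/m³.
Surcharge term q·N_q = 20.16 × 53 = 1068.5 kPa; self-weight term 0.5·γ·B·N_γ = 0.5 × 7.99 × 2.45 × 62.3 = 609.78 kPa.
q_ult = 1068.5 + 609.78 = 1678.3 kPa.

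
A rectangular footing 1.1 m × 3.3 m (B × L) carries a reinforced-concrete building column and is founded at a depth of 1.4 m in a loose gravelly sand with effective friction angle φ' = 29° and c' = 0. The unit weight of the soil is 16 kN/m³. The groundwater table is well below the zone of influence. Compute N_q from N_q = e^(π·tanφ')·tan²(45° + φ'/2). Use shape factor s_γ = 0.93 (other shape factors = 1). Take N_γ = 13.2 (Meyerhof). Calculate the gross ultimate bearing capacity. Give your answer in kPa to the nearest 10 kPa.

q_ult ≈ 480 kPa

tan29° = 0.5543, so N_q = e^(π×0.5543)·tan²(59.5°) = 5.705 × 2.882 = 16.44.
Effective surcharge at the founding depth q = γ·D_f = 16 × 1.4 = 22.4 kPa.
q_ult = q·N_q + 0.5·γ·B·N_γ·s_γ
     = 22.4 × 16.443 + 0.5 × 16 × 1.1 × 13.2 × 0.93
     = 368.33 + 108.03 = 476.36 kPa.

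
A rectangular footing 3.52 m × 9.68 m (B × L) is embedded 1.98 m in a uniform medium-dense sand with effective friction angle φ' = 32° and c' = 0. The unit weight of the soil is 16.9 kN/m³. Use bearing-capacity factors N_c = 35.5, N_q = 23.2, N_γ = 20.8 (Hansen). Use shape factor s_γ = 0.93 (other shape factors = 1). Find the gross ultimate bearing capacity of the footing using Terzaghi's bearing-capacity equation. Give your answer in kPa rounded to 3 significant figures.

q_ult ≈ 1350 kPa

q = γ·D_f = 16.9 × 1.98 = 33.462 kPa.
q·N_q = 33.462 × 23.2 = 776.32 kPa
0.5·γ·B·N_γ·s_γ = 0.5 × 16.9 × 3.52 × 20.8 × 0.93 = 575.37 kPa
q_ult = 776.32 + 575.37 = 1351.7 kPa.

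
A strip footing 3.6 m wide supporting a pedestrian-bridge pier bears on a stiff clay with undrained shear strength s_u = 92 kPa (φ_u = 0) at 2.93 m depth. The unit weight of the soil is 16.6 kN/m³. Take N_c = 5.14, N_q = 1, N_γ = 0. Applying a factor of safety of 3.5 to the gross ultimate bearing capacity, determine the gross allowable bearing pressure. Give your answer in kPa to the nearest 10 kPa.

Overburden at base level: q = 16.6 × 2.93 = 48.638 kPa.
Cohesion term c·N_c = 92 × 5.14 = 472.88 kPa; surcharge term q·N_q = 48.638 × 1 = 48.638 kPa.
q_ult = 472.88 + 48.638 = 521.52 kPa.
q_all = q_ult / FS = 521.52 / 3.5 = 149.01 kPa.

q_all ≈ 150 kPa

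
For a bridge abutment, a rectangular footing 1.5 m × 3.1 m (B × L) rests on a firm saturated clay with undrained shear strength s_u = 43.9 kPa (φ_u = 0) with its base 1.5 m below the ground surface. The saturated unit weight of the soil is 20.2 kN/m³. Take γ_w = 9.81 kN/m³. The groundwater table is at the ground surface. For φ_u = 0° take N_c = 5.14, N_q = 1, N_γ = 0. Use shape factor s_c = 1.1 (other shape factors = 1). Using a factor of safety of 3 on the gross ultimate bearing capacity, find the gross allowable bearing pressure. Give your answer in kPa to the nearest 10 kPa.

With the water table at the surface the whole profile is submerged: γ' = 20.2 − 9.81 = 10.39 kN/m³, so q = γ'·D_f = 15.585 kPa.
q_ult = c·N_c·s_c + q·N_q
     = 43.9 × 5.14 × 1.1 + 15.585 × 1
     = 248.21 + 15.585 = 263.8 kPa.
q_all = 263.8 / 3 = 87.932 kPa.

q_all ≈ 90 kPa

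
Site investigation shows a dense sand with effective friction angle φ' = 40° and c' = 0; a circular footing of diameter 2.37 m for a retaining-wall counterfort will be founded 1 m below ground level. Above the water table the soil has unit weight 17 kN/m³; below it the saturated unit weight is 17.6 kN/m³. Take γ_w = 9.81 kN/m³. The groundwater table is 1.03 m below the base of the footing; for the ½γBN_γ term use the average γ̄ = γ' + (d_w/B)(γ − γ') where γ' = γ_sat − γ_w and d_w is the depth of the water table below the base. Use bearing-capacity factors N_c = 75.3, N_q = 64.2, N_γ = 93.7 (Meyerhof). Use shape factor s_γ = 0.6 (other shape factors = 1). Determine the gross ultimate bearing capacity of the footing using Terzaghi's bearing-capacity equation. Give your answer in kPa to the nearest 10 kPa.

q = γ·D_f = 17 × 1 = 17 kPa.
γ' = 7.79 kN/m³; averaging over the depth B below the base, γ̄ = γ' + (d_w/B)(γ − γ') = 11.793 kN/m³.
q·N_q = 17 × 64.2 = 1091.4 kPa
0.5·γ·B·N_γ·s_γ = 0.5 × 11.793 × 2.37 × 93.7 × 0.6 = 785.64 kPa
q_ult = 1091.4 + 785.64 = 1877 kPa.

q_ult ≈ 1880 kPa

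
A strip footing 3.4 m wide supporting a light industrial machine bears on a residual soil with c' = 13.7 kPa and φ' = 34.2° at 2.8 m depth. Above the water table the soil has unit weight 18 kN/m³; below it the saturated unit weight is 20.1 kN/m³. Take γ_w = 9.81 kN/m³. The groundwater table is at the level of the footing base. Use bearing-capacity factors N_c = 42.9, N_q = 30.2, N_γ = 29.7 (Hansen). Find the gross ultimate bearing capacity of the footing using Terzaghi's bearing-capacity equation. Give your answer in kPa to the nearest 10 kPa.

Overburden at base level: q = 18 × 2.8 = 50.4 kPa.
Below the base the soil is submerged, so the ½γBN_γ term uses γ' = 20.1 − 9.81 = 10.29 kN/m³.
Cohesion term c·N_c = 13.7 × 42.9 = 587.73 kPa; surcharge term q·N_q = 50.4 × 30.2 = 1522.1 kPa; self-weight term 0.5·γ·B·N_γ = 0.5 × 10.29 × 3.4 × 29.7 = 519.54 kPa.
q_ult = 587.73 + 1522.1 + 519.54 = 2629.4 kPa.

q_ult ≈ 2630 kPa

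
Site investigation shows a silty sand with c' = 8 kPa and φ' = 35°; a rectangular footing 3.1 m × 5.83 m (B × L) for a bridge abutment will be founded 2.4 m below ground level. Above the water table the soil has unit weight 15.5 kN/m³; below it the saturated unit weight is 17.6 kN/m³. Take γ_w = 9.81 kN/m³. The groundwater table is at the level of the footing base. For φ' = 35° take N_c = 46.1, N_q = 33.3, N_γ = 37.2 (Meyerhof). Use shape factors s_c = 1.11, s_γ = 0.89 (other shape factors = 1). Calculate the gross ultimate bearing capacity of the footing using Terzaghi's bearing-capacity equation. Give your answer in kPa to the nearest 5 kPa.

Overburden at base level: q = 15.5 × 2.4 = 37.2 kPa.
Below the base the soil is submerged, so the ½γBN_γ term uses γ' = 17.6 − 9.81 = 7.79 kN/m³.
Cohesion term c·N_c·s_c = 8 × 46.1 × 1.11 = 409.37 kPa; surcharge term q·N_q = 37.2 × 33.3 = 1238.8 kPa; self-weight term 0.5·γ·B·N_γ·s_γ = 0.5 × 7.79 × 3.1 × 37.2 × 0.89 = 399.76 kPa.
q_ult = 409.37 + 1238.8 + 399.76 = 2047.9 kPa.

q_ult ≈ 2050 kPa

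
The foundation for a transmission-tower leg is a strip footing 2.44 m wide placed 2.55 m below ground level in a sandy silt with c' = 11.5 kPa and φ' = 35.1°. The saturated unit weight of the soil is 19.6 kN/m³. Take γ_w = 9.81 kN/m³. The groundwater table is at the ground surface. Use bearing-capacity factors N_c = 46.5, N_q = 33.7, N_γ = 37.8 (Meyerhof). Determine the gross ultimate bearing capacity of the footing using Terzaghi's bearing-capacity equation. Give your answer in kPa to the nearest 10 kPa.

q_ult ≈ 1830 kPa

With the water table at the surface the whole profile is submerged: γ' = 19.6 − 9.81 = 9.79 kN/m³, so q = γ'·D_f = 24.965 kPa; the same γ' applies in the ½γBN_γ term.
q_ult = c·N_c + q·N_q + 0.5·γ·B·N_γ
     = 11.5 × 46.5 + 24.965 × 33.7 + 0.5 × 9.79 × 2.44 × 37.8
     = 534.75 + 841.3 + 451.48 = 1827.5 kPa.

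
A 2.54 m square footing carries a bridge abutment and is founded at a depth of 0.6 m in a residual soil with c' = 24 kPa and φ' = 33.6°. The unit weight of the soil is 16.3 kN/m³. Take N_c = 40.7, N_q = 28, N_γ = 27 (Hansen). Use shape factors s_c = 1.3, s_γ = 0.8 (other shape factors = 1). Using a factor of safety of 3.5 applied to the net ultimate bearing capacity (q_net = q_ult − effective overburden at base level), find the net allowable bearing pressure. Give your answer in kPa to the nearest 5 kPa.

q_all(net) ≈ 565 kPa

q = γ·D_f = 16.3 × 0.6 = 9.78 kPa.
c·N_c·s_c = 24 × 40.7 × 1.3 = 1269.8 kPa
q·N_q = 9.78 × 28 = 273.84 kPa
0.5·γ·B·N_γ·s_γ = 0.5 × 16.3 × 2.54 × 27 × 0.8 = 447.14 kPa
q_ult = 1269.8 + 273.84 + 447.14 = 1990.8 kPa.
Net ultimate: q_net = 1990.8 − 9.78 = 1981 kPa.
q_all(net) = 1981 / 3.5 = 566.01 kPa.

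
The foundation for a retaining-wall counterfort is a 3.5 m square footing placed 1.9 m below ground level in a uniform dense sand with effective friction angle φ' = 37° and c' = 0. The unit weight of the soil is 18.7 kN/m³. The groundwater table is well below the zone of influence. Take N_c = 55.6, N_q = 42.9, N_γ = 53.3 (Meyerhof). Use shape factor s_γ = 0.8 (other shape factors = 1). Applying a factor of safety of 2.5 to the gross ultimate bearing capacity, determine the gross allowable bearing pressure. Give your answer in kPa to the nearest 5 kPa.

q = γ·D_f = 18.7 × 1.9 = 35.53 kPa.
q·N_q = 35.53 × 42.9 = 1524.2 kPa
0.5·γ·B·N_γ·s_γ = 0.5 × 18.7 × 3.5 × 53.3 × 0.8 = 1395.4 kPa
q_ult = 1524.2 + 1395.4 = 2919.6 kPa.
q_all = q_ult / FS = 2919.6 / 2.5 = 1167.9 kPa.

q_all ≈ 1170 kPa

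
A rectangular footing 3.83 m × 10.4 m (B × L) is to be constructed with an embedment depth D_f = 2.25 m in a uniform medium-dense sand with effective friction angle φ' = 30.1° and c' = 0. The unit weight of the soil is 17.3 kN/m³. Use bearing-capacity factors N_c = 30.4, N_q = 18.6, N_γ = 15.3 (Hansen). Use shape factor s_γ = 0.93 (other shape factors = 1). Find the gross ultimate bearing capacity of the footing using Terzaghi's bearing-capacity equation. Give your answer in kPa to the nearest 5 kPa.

q_ult ≈ 1195 kPa

Effective surcharge at the founding depth q = γ·D_f = 17.3 × 2.25 = 38.925 kPa.
q_ult = q·N_q + 0.5·γ·B·N_γ·s_γ
     = 38.925 × 18.6 + 0.5 × 17.3 × 3.83 × 15.3 × 0.93
     = 724.01 + 471.4 = 1195.4 kPa.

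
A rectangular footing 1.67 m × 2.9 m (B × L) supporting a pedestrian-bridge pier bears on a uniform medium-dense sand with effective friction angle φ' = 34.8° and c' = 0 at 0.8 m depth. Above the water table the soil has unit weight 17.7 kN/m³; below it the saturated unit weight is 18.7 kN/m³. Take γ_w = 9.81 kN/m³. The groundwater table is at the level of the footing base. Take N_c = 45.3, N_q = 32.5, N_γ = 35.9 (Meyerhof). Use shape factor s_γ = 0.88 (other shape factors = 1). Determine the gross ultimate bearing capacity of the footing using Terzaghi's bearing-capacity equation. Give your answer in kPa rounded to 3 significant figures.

Overburden at base level: q = 17.7 × 0.8 = 14.16 kPa.
Below the base the soil is submerged, so the ½γBN_γ term uses γ' = 18.7 − 9.81 = 8.89 kN/m³.
Surcharge term q·N_q = 14.16 × 32.5 = 460.2 kPa; self-weight term 0.5·γ·B·N_γ·s_γ = 0.5 × 8.89 × 1.67 × 35.9 × 0.88 = 234.51 kPa.
q_ult = 460.2 + 234.51 = 694.71 kPa.

q_ult ≈ 695 kPa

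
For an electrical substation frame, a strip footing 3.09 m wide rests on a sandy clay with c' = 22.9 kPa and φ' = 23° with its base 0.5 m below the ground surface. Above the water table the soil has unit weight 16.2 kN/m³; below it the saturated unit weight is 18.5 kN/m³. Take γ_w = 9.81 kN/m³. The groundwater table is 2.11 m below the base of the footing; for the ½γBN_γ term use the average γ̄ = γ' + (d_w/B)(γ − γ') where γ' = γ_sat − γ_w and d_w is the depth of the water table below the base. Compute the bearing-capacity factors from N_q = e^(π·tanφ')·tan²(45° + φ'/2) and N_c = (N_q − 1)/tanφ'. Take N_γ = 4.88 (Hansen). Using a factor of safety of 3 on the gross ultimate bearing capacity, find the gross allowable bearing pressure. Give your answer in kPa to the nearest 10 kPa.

N_q = e^(π·tan23°)·tan²(56.5°) = 8.66; N_c = (N_q − 1)/tanφ' = 18.05.
Effective surcharge at the founding depth q = γ·D_f = 16.2 × 0.5 = 8.1 kPa.
With d_w = 2.11 m < B, γ̄ = 8.69 + (2.11/3.09) × (16.2 − 8.69) = 13.818 kN/m³.
q_ult = c·N_c + q·N_q + 0.5·γ·B·N_γ
     = 22.9 × 18.049 + 8.1 × 8.6612 + 0.5 × 13.818 × 3.09 × 4.88
     = 413.31 + 70.156 + 104.18 = 587.65 kPa.
q_all = 587.65 / 3 = 195.88 kPa.

q_all ≈ 200 kPa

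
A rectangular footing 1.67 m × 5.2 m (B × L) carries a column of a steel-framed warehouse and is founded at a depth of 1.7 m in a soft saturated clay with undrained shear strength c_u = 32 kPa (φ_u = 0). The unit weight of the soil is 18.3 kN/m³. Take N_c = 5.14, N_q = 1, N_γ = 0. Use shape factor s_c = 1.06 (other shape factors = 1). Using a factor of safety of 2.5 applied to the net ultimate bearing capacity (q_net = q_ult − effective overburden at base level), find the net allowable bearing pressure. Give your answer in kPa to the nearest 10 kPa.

q = γ·D_f = 18.3 × 1.7 = 31.11 kPa.
c·N_c·s_c = 32 × 5.14 × 1.06 = 174.35 kPa
q·N_q = 31.11 × 1 = 31.11 kPa
q_ult = 174.35 + 31.11 = 205.46 kPa.
Net ultimate: q_net = 205.46 − 31.11 = 174.35 kPa.
q_all(net) = 174.35 / 2.5 = 69.74 kPa.

q_all(net) ≈ 70 kPa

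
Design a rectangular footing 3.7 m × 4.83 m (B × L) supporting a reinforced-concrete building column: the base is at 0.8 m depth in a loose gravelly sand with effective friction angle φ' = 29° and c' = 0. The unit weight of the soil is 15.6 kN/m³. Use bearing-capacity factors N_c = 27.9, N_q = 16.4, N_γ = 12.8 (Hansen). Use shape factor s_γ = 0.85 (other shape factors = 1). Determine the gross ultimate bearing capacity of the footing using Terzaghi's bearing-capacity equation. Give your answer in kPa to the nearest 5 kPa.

q_ult ≈ 520 kPa

Effective surcharge at the founding depth q = γ·D_f = 15.6 × 0.8 = 12.48 kPa.
q_ult = q·N_q + 0.5·γ·B·N_γ·s_γ
     = 12.48 × 16.4 + 0.5 × 15.6 × 3.7 × 12.8 × 0.85
     = 204.67 + 314 = 518.67 kPa.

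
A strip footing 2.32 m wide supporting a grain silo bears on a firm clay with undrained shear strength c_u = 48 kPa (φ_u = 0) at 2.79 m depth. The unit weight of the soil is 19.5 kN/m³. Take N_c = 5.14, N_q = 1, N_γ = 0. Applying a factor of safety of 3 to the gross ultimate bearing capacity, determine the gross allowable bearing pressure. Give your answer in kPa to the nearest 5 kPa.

Effective surcharge at the founding depth q = γ·D_f = 19.5 × 2.79 = 54.405 kPa.
q_ult = c·N_c + q·N_q
     = 48 × 5.14 + 54.405 × 1
     = 246.72 + 54.405 = 301.12 kPa.
q_all = q_ult / FS = 301.12 / 3 = 100.38 kPa.

q_all ≈ 100 kPa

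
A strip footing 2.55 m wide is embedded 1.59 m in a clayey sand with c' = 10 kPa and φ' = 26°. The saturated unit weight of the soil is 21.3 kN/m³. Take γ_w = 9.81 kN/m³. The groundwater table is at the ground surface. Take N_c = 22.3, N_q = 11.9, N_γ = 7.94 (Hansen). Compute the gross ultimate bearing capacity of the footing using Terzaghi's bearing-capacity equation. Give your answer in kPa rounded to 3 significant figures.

Water table at ground surface, so effective unit weight γ' = 21.3 − 9.81 = 11.49 kN/m³ is used throughout; overburden q = 11.49 × 1.59 = 18.269 kPa; the same γ' applies in the ½γBN_γ term.
Cohesion term c·N_c = 10 × 22.3 = 223 kPa; surcharge term q·N_q = 18.269 × 11.9 = 217.4 kPa; self-weight term 0.5·γ·B·N_γ = 0.5 × 11.49 × 2.55 × 7.94 = 116.32 kPa.
q_ult = 223 + 217.4 + 116.32 = 556.72 kPa.

q_ult ≈ 557 kPa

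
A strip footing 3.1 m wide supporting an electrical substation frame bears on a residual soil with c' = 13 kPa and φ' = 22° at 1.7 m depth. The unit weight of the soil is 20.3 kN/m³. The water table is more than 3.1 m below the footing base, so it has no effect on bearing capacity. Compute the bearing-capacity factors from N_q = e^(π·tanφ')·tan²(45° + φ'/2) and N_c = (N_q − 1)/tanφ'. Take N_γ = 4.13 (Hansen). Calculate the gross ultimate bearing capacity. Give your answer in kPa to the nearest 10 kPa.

tan22° = 0.404, so N_q = e^(π×0.404)·tan²(56°) = 3.558 × 2.198 = 7.82.
N_c = (7.82 − 1)/tan22° = 16.88.
q = γ·D_f = 20.3 × 1.7 = 34.51 kPa.
c·N_c = 13 × 16.883 = 219.48 kPa
q·N_q = 34.51 × 7.8211 = 269.91 kPa
0.5·γ·B·N_γ = 0.5 × 20.3 × 3.1 × 4.13 = 129.95 kPa
q_ult = 219.48 + 269.91 + 129.95 = 619.33 kPa.

q_ult ≈ 620 kPa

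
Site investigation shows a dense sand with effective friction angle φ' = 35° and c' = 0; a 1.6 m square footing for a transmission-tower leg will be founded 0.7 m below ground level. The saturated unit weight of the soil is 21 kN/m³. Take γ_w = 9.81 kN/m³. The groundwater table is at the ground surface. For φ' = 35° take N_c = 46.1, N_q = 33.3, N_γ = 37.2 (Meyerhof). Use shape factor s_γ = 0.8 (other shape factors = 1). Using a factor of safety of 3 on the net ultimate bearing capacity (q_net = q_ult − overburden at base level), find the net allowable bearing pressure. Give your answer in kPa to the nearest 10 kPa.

q_all(net) ≈ 170 kPa

γ' = 21 − 9.81 = 11.19 kN/m³ (submerged throughout). q = 11.19 × 0.7 = 7.833 kPa; the same γ' applies in the ½γBN_γ term.
q·N_q = 7.833 × 33.3 = 260.84 kPa
0.5·γ·B·N_γ·s_γ = 0.5 × 11.19 × 1.6 × 37.2 × 0.8 = 266.41 kPa
q_ult = 260.84 + 266.41 = 527.25 kPa.
q_net = 527.25 − 7.833 = 519.42 kPa.
q_all(net) = 519.42 / 3 = 173.14 kPa.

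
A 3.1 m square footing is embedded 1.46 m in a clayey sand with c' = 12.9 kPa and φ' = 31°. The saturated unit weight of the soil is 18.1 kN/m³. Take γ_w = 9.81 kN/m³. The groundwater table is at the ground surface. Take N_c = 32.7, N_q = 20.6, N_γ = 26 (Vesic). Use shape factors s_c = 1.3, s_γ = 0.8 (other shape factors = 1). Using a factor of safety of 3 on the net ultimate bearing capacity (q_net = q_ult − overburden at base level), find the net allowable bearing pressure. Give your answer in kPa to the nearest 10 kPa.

γ' = 18.1 − 9.81 = 8.29 kN/m³ (submerged throughout). q = 8.29 × 1.46 = 12.103 kPa; the same γ' applies in the ½γBN_γ term.
c·N_c·s_c = 12.9 × 32.7 × 1.3 = 548.38 kPa
q·N_q = 12.103 × 20.6 = 249.33 kPa
0.5·γ·B·N_γ·s_γ = 0.5 × 8.29 × 3.1 × 26 × 0.8 = 267.27 kPa
q_ult = 548.38 + 249.33 + 267.27 = 1065 kPa.
q_net = 1065 − 12.103 = 1052.9 kPa.
q_all(net) = 1052.9 / 3 = 350.96 kPa.

q_all(net) ≈ 350 kPa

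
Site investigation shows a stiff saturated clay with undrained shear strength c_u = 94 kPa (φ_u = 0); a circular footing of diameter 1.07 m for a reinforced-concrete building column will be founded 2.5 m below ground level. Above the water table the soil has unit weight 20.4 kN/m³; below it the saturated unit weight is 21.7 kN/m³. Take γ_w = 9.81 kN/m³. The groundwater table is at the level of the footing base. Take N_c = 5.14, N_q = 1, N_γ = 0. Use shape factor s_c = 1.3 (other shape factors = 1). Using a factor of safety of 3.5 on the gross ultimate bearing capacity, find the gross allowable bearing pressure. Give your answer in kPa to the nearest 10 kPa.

Effective surcharge at the founding depth q = γ·D_f = 20.4 × 2.5 = 51 kPa.
q_ult = c·N_c·s_c + q·N_q
     = 94 × 5.14 × 1.3 + 51 × 1
     = 628.11 + 51 = 679.11 kPa.
q_all = 679.11 / 3.5 = 194.03 kPa.

q_all ≈ 190 kPa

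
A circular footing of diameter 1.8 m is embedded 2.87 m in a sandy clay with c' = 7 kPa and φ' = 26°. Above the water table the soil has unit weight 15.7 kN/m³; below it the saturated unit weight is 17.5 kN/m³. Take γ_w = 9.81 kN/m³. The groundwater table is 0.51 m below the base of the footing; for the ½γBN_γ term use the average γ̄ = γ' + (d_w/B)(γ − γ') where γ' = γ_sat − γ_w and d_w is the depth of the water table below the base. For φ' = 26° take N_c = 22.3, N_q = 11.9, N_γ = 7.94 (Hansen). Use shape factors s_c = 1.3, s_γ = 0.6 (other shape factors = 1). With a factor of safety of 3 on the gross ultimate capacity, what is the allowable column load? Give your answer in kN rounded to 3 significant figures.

Effective surcharge at the founding depth q = γ·D_f = 15.7 × 2.87 = 45.059 kPa.
With d_w = 0.51 m < B, γ̄ = 7.69 + (0.51/1.8) × (15.7 − 7.69) = 9.9595 kN/m³.
q_ult = c·N_c·s_c + q·N_q + 0.5·γ·B·N_γ·s_γ
     = 7 × 22.3 × 1.3 + 45.059 × 11.9 + 0.5 × 9.9595 × 1.8 × 7.94 × 0.6
     = 202.93 + 536.2 + 42.702 = 781.83 kPa.
Gross allowable pressure q_all = 781.83 / 3 = 260.61 kPa.
Footing area = 2.5447 m², so allowable column load = 260.61 × 2.5447 = 663.18 kN.

P_all ≈ 663 kN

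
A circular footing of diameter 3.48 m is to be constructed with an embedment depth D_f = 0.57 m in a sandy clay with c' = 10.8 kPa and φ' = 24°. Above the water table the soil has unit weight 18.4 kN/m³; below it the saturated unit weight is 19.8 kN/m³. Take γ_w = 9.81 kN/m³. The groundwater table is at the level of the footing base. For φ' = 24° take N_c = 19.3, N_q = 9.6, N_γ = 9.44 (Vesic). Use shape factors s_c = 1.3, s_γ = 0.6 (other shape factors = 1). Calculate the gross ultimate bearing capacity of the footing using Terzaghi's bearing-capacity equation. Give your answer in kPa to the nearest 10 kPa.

q_ult ≈ 470 kPa

Overburden at base level: q = 18.4 × 0.57 = 10.488 kPa.
Below the base the soil is submerged, so the ½γBN_γ term uses γ' = 19.8 − 9.81 = 9.99 kN/m³.
Cohesion term c·N_c·s_c = 10.8 × 19.3 × 1.3 = 270.97 kPa; surcharge term q·N_q = 10.488 × 9.6 = 100.68 kPa; self-weight term 0.5·γ·B·N_γ·s_γ = 0.5 × 9.99 × 3.48 × 9.44 × 0.6 = 98.455 kPa.
q_ult = 270.97 + 100.68 + 98.455 = 470.11 kPa.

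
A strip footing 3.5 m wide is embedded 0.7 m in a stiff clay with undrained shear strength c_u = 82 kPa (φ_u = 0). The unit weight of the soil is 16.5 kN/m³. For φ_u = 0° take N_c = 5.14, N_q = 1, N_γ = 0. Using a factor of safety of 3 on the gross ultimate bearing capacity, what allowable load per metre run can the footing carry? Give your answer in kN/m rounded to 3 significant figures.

≈ 505 kN/m

Overburden at base level: q = 16.5 × 0.7 = 11.55 kPa.
Cohesion term c·N_c = 82 × 5.14 = 421.48 kPa; surcharge term q·N_q = 11.55 × 1 = 11.55 kPa.
q_ult = 421.48 + 11.55 = 433.03 kPa.
Gross allowable pressure q_all = 433.03 / 3 = 144.34 kPa.
Allowable wall load = q_all × B = 144.34 × 3.5 = 505.2 kN per metre run.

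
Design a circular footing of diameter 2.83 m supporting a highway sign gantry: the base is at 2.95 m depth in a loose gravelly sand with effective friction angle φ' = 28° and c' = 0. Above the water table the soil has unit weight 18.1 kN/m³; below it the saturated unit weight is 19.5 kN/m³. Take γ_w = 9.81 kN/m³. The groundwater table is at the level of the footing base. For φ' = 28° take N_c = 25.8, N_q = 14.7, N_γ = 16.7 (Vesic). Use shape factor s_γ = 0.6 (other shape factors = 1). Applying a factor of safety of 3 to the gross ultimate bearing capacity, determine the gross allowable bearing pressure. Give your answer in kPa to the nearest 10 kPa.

q_all ≈ 310 kPa

Overburden at base level: q = 18.1 × 2.95 = 53.395 kPa.
Below the base the soil is submerged, so the ½γBN_γ term uses γ' = 19.5 − 9.81 = 9.69 kN/m³.
Surcharge term q·N_q = 53.395 × 14.7 = 784.91 kPa; self-weight term 0.5·γ·B·N_γ·s_γ = 0.5 × 9.69 × 2.83 × 16.7 × 0.6 = 137.39 kPa.
q_ult = 784.91 + 137.39 = 922.29 kPa.
q_all = q_ult / FS = 922.29 / 3 = 307.43 kPa.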